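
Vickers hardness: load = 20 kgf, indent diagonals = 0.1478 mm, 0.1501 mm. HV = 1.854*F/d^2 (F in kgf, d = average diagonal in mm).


d_avg = (0.1478+0.1501)/2 = 0.14895 mm
HV = 1.854*20/0.14895^2 = 1671

1671


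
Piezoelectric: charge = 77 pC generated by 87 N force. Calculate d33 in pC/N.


d33 = 77 / 87 = 0.9 pC/N

0.9


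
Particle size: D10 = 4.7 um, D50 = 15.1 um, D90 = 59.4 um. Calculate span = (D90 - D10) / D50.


Span = (59.4 - 4.7) / 15.1 = 54.7 / 15.1 = 3.623

3.623


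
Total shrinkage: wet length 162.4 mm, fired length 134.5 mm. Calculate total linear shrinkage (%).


TS = (162.4 - 134.5) / 162.4 * 100 = 17.18%

17.18


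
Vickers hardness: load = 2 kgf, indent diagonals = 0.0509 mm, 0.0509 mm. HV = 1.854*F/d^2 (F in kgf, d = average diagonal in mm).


d_avg = (0.0509+0.0509)/2 = 0.0509 mm
HV = 1.854*2/0.0509^2 = 1431

1431


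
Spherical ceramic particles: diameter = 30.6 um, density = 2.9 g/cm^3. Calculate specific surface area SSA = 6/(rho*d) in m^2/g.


SSA = 6 / (2.9 * 30.6) = 0.068 m^2/g

0.068


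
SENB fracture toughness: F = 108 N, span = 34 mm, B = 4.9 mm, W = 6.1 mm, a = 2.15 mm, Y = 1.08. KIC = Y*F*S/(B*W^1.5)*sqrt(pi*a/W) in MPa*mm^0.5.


KIC = 1.08*108*34/(4.9*6.1^1.5)*sqrt(pi*2.15/6.1) = 56.53

56.53


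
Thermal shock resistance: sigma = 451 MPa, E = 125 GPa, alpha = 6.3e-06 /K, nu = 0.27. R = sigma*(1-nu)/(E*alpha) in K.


R = 451*(1-0.27)/(125*1000*6.3e-06) = 418 K

418


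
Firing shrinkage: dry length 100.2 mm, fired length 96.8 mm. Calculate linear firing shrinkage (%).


FS = (100.2 - 96.8) / 100.2 * 100 = 3.39%

3.39


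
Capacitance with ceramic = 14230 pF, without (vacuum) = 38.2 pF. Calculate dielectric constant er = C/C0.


er = 14230 / 38.2 = 372.51

372.51


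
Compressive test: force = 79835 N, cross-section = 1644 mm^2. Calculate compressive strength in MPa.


CS = 79835 / 1644 = 48.6 MPa

48.6


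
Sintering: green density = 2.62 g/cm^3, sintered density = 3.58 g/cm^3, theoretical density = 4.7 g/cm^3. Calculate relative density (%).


Relative = 3.58 / 4.7 * 100 = 76.2%

76.2


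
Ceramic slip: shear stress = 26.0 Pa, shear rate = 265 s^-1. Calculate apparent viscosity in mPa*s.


eta = tau/gamma * 1000 = 26.0/265 * 1000 = 98.1 mPa*s

98.1


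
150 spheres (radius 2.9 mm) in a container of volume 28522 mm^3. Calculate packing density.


V_sphere = 4/3*pi*2.9^3 = 102.1604 mm^3
Total V = 150*102.1604 = 15324.06 mm^3
PD = 15324.06 / 28522 = 0.537

0.537


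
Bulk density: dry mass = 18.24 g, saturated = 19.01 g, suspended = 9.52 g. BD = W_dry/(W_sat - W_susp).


BD = 18.24 / (19.01 - 9.52) = 18.24 / 9.49 = 1.922 g/cm^3

1.922


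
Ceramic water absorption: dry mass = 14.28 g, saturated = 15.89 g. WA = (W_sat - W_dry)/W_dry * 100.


WA = (15.89 - 14.28) / 14.28 * 100 = 11.27%

11.27


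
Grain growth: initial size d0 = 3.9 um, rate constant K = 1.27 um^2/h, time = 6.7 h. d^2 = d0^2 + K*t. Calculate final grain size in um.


d^2 = 3.9^2 + 1.27*6.7 = 23.719
d = sqrt(23.719) = 4.87 um

4.87


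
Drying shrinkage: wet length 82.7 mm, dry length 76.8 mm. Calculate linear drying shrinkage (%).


DS = (82.7 - 76.8) / 82.7 * 100 = 7.13%

7.13


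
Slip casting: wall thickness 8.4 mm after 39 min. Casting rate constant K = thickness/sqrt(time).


K = 8.4 / sqrt(39) = 8.4 / 6.245 = 1.345 mm/min^0.5

1.345


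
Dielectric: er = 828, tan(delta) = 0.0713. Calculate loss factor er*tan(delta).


Loss = 828 * 0.0713 = 59.036

59.036


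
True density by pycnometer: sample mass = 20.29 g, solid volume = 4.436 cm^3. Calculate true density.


TD = 20.29 / 4.436 = 4.574 g/cm^3

4.574


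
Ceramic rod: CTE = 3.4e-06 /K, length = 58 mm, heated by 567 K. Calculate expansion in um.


dL = 3.4e-06 * 58 * 567 * 1000 = 111.812 um

111.812


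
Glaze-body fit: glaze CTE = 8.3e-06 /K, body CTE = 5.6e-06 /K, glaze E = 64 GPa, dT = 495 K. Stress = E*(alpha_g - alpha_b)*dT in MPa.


Stress = 64*1000*(8.3e-06 - 5.6e-06)*495 = 85.5 MPa

85.5


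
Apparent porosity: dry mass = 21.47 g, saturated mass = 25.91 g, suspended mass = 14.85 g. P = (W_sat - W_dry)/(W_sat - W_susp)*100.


P = (25.91 - 21.47) / (25.91 - 14.85) * 100 = 4.44 / 11.06 * 100 = 40.1%

40.1


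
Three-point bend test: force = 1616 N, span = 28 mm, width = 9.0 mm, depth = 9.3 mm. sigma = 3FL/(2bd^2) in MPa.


sigma = 3*1616*28/(2*9.0*9.3^2) = 87.2 MPa

87.2


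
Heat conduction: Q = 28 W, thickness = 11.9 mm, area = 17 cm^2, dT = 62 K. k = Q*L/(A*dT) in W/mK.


k = 28*11.9/1000/(17/10000*62) = 3.16 W/mK

3.16


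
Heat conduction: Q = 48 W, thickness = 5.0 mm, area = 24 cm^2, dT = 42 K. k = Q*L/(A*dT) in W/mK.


k = 48*5.0/1000/(24/10000*42) = 2.38 W/mK

2.38


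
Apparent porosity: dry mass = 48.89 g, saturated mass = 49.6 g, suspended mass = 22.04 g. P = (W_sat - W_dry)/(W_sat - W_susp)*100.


P = (49.6 - 48.89) / (49.6 - 22.04) * 100 = 0.71 / 27.56 * 100 = 2.6%

2.6


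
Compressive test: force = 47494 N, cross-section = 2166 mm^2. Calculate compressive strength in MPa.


CS = 47494 / 2166 = 21.9 MPa

21.9


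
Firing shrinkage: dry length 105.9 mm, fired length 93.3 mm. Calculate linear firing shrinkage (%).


FS = (105.9 - 93.3) / 105.9 * 100 = 11.9%

11.9


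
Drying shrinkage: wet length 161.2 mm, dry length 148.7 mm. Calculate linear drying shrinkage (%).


DS = (161.2 - 148.7) / 161.2 * 100 = 7.75%

7.75


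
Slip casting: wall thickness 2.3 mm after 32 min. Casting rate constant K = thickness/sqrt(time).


K = 2.3 / sqrt(32) = 2.3 / 5.6569 = 0.407 mm/min^0.5

0.407


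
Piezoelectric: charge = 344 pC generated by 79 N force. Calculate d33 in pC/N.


d33 = 344 / 79 = 4.4 pC/N

4.4


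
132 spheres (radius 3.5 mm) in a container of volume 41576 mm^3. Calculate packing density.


V_sphere = 4/3*pi*3.5^3 = 179.5944 mm^3
Total V = 132*179.5944 = 23706.4608 mm^3
PD = 23706.4608 / 41576 = 0.57

0.57


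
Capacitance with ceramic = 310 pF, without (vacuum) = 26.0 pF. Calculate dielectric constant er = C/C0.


er = 310 / 26.0 = 11.92

11.92


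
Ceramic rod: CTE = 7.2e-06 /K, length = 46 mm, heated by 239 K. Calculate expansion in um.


dL = 7.2e-06 * 46 * 239 * 1000 = 79.157 um

79.157


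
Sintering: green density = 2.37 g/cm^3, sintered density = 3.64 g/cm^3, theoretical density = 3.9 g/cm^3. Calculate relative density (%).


Relative = 3.64 / 3.9 * 100 = 93.3%

93.3


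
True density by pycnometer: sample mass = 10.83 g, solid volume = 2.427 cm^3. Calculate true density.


TD = 10.83 / 2.427 = 4.462 g/cm^3

4.462


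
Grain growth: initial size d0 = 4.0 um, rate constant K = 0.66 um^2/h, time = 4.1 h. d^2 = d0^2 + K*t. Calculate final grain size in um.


d^2 = 4.0^2 + 0.66*4.1 = 18.706
d = sqrt(18.706) = 4.33 um

4.33


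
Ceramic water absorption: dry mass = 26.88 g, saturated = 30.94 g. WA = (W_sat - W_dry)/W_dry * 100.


WA = (30.94 - 26.88) / 26.88 * 100 = 15.1%

15.1


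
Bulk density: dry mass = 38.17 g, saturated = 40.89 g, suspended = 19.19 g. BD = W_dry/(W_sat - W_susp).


BD = 38.17 / (40.89 - 19.19) = 38.17 / 21.7 = 1.759 g/cm^3

1.759


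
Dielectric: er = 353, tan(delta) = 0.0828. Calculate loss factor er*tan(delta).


Loss = 353 * 0.0828 = 29.228

29.228


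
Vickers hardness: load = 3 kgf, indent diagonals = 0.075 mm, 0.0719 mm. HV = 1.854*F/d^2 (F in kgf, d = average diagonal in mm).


d_avg = (0.075+0.0719)/2 = 0.07345 mm
HV = 1.854*3/0.07345^2 = 1031

1031


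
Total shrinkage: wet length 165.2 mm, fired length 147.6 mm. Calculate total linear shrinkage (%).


TS = (165.2 - 147.6) / 165.2 * 100 = 10.65%

10.65


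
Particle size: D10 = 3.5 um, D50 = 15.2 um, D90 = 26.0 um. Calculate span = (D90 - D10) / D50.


Span = (26.0 - 3.5) / 15.2 = 22.5 / 15.2 = 1.48

1.48


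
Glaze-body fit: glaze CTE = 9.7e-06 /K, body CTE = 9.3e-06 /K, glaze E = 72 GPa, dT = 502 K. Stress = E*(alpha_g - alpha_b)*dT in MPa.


Stress = 72*1000*(9.7e-06 - 9.3e-06)*502 = 14.5 MPa

14.5


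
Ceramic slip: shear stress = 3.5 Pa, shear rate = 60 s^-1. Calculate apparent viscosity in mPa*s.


eta = tau/gamma * 1000 = 3.5/60 * 1000 = 58.3 mPa*s

58.3


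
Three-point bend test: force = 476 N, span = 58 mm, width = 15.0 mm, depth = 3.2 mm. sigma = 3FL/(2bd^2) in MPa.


sigma = 3*476*58/(2*15.0*3.2^2) = 269.6 MPa

269.6


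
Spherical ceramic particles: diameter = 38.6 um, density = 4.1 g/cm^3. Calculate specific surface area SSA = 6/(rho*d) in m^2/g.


SSA = 6 / (4.1 * 38.6) = 0.038 m^2/g

0.038


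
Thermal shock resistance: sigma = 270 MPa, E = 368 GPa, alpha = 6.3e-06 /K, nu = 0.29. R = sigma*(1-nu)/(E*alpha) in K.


R = 270*(1-0.29)/(368*1000*6.3e-06) = 83 K

83


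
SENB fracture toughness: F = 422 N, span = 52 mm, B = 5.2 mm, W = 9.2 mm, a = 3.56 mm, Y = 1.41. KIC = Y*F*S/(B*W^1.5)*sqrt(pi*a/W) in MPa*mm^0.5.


KIC = 1.41*422*52/(5.2*9.2^1.5)*sqrt(pi*3.56/9.2) = 235.1

235.1


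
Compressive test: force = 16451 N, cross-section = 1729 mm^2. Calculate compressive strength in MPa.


CS = 16451 / 1729 = 9.5 MPa

9.5


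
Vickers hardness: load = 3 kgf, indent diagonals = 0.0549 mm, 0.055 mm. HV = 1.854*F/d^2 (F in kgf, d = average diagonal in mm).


d_avg = (0.0549+0.055)/2 = 0.05495 mm
HV = 1.854*3/0.05495^2 = 1842

1842


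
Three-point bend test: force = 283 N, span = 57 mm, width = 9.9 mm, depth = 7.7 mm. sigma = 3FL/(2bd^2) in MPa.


sigma = 3*283*57/(2*9.9*7.7^2) = 41.2 MPa

41.2


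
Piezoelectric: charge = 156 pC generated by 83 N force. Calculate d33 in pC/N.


d33 = 156 / 83 = 1.9 pC/N

1.9


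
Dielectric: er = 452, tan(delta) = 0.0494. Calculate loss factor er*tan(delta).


Loss = 452 * 0.0494 = 22.329

22.329


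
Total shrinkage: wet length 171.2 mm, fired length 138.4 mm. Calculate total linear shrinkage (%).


TS = (171.2 - 138.4) / 171.2 * 100 = 19.16%

19.16


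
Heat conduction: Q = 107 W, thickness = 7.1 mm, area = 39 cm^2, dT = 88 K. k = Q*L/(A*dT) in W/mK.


k = 107*7.1/1000/(39/10000*88) = 2.21 W/mK

2.21


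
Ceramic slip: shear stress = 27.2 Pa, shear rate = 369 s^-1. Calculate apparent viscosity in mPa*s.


eta = tau/gamma * 1000 = 27.2/369 * 1000 = 73.7 mPa*s

73.7


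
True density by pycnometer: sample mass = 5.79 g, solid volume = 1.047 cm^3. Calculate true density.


TD = 5.79 / 1.047 = 5.53 g/cm^3

5.53


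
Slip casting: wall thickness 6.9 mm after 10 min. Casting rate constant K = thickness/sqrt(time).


K = 6.9 / sqrt(10) = 6.9 / 3.1623 = 2.182 mm/min^0.5

2.182


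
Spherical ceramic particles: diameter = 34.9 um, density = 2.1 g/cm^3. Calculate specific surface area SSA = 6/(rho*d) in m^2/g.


SSA = 6 / (2.1 * 34.9) = 0.082 m^2/g

0.082


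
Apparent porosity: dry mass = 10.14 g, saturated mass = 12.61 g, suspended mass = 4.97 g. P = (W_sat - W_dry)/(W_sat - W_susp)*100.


P = (12.61 - 10.14) / (12.61 - 4.97) * 100 = 2.47 / 7.64 * 100 = 32.3%

32.3


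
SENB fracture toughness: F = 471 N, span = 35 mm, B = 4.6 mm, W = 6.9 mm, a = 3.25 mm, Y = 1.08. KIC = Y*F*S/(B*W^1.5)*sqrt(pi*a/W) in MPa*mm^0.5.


KIC = 1.08*471*35/(4.6*6.9^1.5)*sqrt(pi*3.25/6.9) = 259.76

259.76


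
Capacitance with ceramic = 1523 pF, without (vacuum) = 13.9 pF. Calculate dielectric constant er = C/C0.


er = 1523 / 13.9 = 109.57

109.57


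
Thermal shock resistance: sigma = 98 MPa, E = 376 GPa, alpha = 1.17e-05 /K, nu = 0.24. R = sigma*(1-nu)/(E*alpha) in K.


R = 98*(1-0.24)/(376*1000*1.17e-05) = 17 K

17


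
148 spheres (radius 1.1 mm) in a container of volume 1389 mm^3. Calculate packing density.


V_sphere = 4/3*pi*1.1^3 = 5.5753 mm^3
Total V = 148*5.5753 = 825.1444 mm^3
PD = 825.1444 / 1389 = 0.594

0.594


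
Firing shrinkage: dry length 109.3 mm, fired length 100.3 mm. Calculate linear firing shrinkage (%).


FS = (109.3 - 100.3) / 109.3 * 100 = 8.23%

8.23


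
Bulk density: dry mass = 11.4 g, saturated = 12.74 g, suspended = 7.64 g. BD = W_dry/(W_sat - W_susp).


BD = 11.4 / (12.74 - 7.64) = 11.4 / 5.1 = 2.235 g/cm^3

2.235


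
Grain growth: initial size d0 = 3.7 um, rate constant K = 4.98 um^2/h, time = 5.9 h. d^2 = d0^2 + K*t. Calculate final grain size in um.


d^2 = 3.7^2 + 4.98*5.9 = 43.072
d = sqrt(43.072) = 6.56 um

6.56


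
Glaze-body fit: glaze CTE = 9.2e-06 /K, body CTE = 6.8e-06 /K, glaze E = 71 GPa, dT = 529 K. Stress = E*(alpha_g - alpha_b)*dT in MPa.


Stress = 71*1000*(9.2e-06 - 6.8e-06)*529 = 90.1 MPa

90.1


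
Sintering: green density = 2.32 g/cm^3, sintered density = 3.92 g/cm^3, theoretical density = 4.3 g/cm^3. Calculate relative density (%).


Relative = 3.92 / 4.3 * 100 = 91.2%

91.2


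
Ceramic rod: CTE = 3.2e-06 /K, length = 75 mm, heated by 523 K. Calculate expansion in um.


dL = 3.2e-06 * 75 * 523 * 1000 = 125.52 um

125.52


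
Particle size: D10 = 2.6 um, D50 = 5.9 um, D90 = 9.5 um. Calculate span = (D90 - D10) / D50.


Span = (9.5 - 2.6) / 5.9 = 6.9 / 5.9 = 1.169

1.169


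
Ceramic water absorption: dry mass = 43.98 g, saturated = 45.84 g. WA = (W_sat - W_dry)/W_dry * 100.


WA = (45.84 - 43.98) / 43.98 * 100 = 4.23%

4.23


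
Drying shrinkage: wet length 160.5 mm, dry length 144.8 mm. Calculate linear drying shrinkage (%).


DS = (160.5 - 144.8) / 160.5 * 100 = 9.78%

9.78


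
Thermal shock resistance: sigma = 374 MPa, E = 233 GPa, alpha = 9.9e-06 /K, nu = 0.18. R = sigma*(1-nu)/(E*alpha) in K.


R = 374*(1-0.18)/(233*1000*9.9e-06) = 133 K

133


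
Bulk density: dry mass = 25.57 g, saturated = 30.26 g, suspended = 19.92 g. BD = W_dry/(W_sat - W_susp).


BD = 25.57 / (30.26 - 19.92) = 25.57 / 10.34 = 2.473 g/cm^3

2.473


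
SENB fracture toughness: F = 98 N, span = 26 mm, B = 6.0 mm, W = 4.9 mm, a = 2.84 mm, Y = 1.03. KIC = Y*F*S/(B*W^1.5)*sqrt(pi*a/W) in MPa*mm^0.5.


KIC = 1.03*98*26/(6.0*4.9^1.5)*sqrt(pi*2.84/4.9) = 54.42

54.42


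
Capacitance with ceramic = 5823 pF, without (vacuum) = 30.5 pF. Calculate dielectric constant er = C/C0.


er = 5823 / 30.5 = 190.92

190.92


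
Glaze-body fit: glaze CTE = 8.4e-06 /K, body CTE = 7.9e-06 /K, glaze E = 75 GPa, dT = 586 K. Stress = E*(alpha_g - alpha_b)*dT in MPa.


Stress = 75*1000*(8.4e-06 - 7.9e-06)*586 = 22.0 MPa

22.0


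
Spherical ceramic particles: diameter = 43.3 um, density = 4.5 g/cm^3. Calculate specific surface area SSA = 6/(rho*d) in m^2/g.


SSA = 6 / (4.5 * 43.3) = 0.031 m^2/g

0.031


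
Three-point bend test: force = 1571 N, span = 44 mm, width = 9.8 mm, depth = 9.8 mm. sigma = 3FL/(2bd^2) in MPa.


sigma = 3*1571*44/(2*9.8*9.8^2) = 110.2 MPa

110.2


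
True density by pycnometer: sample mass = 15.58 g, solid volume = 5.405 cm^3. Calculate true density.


TD = 15.58 / 5.405 = 2.883 g/cm^3

2.883


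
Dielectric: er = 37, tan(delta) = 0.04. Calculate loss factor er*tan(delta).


Loss = 37 * 0.04 = 1.48

1.48


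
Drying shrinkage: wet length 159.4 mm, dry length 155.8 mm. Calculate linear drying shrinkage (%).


DS = (159.4 - 155.8) / 159.4 * 100 = 2.26%

2.26


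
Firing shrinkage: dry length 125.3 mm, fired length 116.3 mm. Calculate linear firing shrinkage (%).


FS = (125.3 - 116.3) / 125.3 * 100 = 7.18%

7.18


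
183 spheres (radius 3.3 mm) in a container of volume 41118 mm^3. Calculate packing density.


V_sphere = 4/3*pi*3.3^3 = 150.5326 mm^3
Total V = 183*150.5326 = 27547.4658 mm^3
PD = 27547.4658 / 41118 = 0.67

0.67


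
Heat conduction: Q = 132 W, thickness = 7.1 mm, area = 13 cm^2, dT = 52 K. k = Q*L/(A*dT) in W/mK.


k = 132*7.1/1000/(13/10000*52) = 13.86 W/mK

13.86


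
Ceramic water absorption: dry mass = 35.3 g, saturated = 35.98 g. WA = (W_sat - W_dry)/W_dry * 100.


WA = (35.98 - 35.3) / 35.3 * 100 = 1.93%

1.93


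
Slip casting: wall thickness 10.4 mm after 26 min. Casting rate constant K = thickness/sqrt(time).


K = 10.4 / sqrt(26) = 10.4 / 5.099 = 2.04 mm/min^0.5

2.04


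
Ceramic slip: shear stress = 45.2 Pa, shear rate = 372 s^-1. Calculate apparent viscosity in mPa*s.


eta = tau/gamma * 1000 = 45.2/372 * 1000 = 121.5 mPa*s

121.5


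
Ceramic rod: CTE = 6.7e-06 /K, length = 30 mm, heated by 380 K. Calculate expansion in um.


dL = 6.7e-06 * 30 * 380 * 1000 = 76.38 um

76.38


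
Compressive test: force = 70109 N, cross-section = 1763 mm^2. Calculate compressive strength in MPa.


CS = 70109 / 1763 = 39.8 MPa

39.8


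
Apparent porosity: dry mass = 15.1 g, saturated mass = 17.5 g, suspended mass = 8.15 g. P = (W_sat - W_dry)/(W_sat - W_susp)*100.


P = (17.5 - 15.1) / (17.5 - 8.15) * 100 = 2.4 / 9.35 * 100 = 25.7%

25.7


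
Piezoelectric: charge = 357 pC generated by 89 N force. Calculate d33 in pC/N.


d33 = 357 / 89 = 4.0 pC/N

4.0


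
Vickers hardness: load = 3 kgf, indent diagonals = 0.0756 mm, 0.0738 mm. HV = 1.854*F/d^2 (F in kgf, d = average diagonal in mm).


d_avg = (0.0756+0.0738)/2 = 0.0747 mm
HV = 1.854*3/0.0747^2 = 997

997


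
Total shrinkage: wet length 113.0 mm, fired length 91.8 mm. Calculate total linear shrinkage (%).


TS = (113.0 - 91.8) / 113.0 * 100 = 18.76%

18.76


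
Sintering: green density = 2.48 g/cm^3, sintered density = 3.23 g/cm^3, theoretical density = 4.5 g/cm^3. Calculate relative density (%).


Relative = 3.23 / 4.5 * 100 = 71.8%

71.8


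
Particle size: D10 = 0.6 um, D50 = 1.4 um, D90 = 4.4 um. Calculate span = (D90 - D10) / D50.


Span = (4.4 - 0.6) / 1.4 = 3.8 / 1.4 = 2.714

2.714


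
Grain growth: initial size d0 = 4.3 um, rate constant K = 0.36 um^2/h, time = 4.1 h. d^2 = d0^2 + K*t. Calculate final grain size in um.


d^2 = 4.3^2 + 0.36*4.1 = 19.966
d = sqrt(19.966) = 4.47 um

4.47


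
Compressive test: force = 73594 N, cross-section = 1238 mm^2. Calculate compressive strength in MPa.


CS = 73594 / 1238 = 59.4 MPa

59.4


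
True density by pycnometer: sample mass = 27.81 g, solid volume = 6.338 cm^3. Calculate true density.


TD = 27.81 / 6.338 = 4.388 g/cm^3

4.388


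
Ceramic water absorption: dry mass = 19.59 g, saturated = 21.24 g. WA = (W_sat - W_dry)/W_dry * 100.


WA = (21.24 - 19.59) / 19.59 * 100 = 8.42%

8.42


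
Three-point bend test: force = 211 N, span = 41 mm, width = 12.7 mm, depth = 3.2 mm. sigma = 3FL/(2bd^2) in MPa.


sigma = 3*211*41/(2*12.7*3.2^2) = 99.8 MPa

99.8


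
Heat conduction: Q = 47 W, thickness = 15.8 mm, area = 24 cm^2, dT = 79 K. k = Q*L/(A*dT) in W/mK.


k = 47*15.8/1000/(24/10000*79) = 3.92 W/mK

3.92


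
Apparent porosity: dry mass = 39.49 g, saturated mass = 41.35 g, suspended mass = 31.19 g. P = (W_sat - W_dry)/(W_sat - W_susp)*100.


P = (41.35 - 39.49) / (41.35 - 31.19) * 100 = 1.86 / 10.16 * 100 = 18.3%

18.3


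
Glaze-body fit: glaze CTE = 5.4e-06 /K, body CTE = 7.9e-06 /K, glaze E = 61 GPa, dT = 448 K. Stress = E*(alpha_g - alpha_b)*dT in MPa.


Stress = 61*1000*(5.4e-06 - 7.9e-06)*448 = -68.3 MPa

-68.3


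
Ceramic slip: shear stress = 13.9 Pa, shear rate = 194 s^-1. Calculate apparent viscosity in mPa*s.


eta = tau/gamma * 1000 = 13.9/194 * 1000 = 71.6 mPa*s

71.6


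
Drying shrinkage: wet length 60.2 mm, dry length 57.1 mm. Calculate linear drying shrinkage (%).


DS = (60.2 - 57.1) / 60.2 * 100 = 5.15%

5.15


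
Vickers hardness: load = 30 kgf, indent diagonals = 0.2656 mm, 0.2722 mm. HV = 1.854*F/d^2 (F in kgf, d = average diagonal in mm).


d_avg = (0.2656+0.2722)/2 = 0.2689 mm
HV = 1.854*30/0.2689^2 = 769

769


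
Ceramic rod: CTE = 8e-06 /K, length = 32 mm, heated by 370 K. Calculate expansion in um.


dL = 8e-06 * 32 * 370 * 1000 = 94.72 um

94.72


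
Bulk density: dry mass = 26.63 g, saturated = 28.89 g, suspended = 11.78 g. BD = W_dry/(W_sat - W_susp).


BD = 26.63 / (28.89 - 11.78) = 26.63 / 17.11 = 1.556 g/cm^3

1.556


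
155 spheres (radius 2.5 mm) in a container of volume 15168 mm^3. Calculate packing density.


V_sphere = 4/3*pi*2.5^3 = 65.4498 mm^3
Total V = 155*65.4498 = 10144.719 mm^3
PD = 10144.719 / 15168 = 0.669

0.669


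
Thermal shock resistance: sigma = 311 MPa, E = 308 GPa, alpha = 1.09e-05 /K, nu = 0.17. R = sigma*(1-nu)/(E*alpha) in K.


R = 311*(1-0.17)/(308*1000*1.09e-05) = 77 K

77


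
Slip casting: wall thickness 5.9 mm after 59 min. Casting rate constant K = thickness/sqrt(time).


K = 5.9 / sqrt(59) = 5.9 / 7.6811 = 0.768 mm/min^0.5

0.768


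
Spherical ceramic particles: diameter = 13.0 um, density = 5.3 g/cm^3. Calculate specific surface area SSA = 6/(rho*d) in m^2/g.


SSA = 6 / (5.3 * 13.0) = 0.087 m^2/g

0.087


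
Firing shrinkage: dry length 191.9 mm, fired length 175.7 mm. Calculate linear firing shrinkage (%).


FS = (191.9 - 175.7) / 191.9 * 100 = 8.44%

8.44


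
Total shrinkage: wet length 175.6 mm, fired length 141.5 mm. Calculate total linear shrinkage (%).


TS = (175.6 - 141.5) / 175.6 * 100 = 19.42%

19.42


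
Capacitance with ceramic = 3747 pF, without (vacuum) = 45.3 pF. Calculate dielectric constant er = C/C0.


er = 3747 / 45.3 = 82.72

82.72


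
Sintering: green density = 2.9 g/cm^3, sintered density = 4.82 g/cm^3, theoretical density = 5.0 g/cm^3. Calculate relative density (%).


Relative = 4.82 / 5.0 * 100 = 96.4%

96.4


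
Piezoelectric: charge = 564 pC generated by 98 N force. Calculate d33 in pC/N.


d33 = 564 / 98 = 5.8 pC/N

5.8


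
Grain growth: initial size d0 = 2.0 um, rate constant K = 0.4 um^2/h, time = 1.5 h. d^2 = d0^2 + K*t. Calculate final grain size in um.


d^2 = 2.0^2 + 0.4*1.5 = 4.6
d = sqrt(4.6) = 2.14 um

2.14


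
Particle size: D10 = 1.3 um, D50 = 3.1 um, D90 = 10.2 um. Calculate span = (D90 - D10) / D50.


Span = (10.2 - 1.3) / 3.1 = 8.9 / 3.1 = 2.871

2.871


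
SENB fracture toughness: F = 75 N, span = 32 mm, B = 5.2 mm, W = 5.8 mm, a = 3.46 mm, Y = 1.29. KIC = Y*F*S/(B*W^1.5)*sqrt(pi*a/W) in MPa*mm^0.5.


KIC = 1.29*75*32/(5.2*5.8^1.5)*sqrt(pi*3.46/5.8) = 58.35

58.35


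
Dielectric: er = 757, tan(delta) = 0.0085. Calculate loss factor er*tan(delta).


Loss = 757 * 0.0085 = 6.435

6.435


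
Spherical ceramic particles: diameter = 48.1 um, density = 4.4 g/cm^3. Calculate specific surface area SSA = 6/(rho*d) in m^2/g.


SSA = 6 / (4.4 * 48.1) = 0.028 m^2/g

0.028


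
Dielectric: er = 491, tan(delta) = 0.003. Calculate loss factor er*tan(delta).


Loss = 491 * 0.003 = 1.473

1.473


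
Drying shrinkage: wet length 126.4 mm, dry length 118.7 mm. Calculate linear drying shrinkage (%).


DS = (126.4 - 118.7) / 126.4 * 100 = 6.09%

6.09


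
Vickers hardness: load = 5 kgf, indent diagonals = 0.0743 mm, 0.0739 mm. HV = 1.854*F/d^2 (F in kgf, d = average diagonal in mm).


d_avg = (0.0743+0.0739)/2 = 0.0741 mm
HV = 1.854*5/0.0741^2 = 1688

1688


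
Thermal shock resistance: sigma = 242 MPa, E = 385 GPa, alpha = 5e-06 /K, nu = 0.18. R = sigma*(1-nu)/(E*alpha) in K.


R = 242*(1-0.18)/(385*1000*5e-06) = 103 K

103


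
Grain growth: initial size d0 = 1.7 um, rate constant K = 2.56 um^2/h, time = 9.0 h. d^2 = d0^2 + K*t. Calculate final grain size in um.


d^2 = 1.7^2 + 2.56*9.0 = 25.93
d = sqrt(25.93) = 5.09 um

5.09


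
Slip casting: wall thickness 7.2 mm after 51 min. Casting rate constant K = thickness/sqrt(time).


K = 7.2 / sqrt(51) = 7.2 / 7.1414 = 1.008 mm/min^0.5

1.008


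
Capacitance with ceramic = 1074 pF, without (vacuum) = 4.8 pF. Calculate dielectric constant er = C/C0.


er = 1074 / 4.8 = 223.75

223.75


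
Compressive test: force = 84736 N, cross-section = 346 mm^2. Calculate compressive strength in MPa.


CS = 84736 / 346 = 244.9 MPa

244.9


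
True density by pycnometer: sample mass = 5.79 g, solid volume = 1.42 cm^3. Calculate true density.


TD = 5.79 / 1.42 = 4.077 g/cm^3

4.077


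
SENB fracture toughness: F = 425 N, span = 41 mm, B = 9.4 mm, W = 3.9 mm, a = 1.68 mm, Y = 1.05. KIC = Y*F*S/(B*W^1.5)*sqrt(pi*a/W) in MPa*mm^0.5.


KIC = 1.05*425*41/(9.4*3.9^1.5)*sqrt(pi*1.68/3.9) = 293.99

293.99


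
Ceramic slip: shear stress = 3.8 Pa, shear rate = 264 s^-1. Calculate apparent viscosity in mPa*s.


eta = tau/gamma * 1000 = 3.8/264 * 1000 = 14.4 mPa*s

14.4


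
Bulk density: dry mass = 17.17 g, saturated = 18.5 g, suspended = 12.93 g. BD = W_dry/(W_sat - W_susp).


BD = 17.17 / (18.5 - 12.93) = 17.17 / 5.57 = 3.083 g/cm^3

3.083


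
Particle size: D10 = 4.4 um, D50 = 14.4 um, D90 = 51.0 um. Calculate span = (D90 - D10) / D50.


Span = (51.0 - 4.4) / 14.4 = 46.6 / 14.4 = 3.236

3.236


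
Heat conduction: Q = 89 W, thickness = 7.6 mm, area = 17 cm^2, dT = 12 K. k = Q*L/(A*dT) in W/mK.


k = 89*7.6/1000/(17/10000*12) = 33.16 W/mK

33.16


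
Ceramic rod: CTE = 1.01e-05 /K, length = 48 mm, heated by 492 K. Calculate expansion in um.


dL = 1.01e-05 * 48 * 492 * 1000 = 238.522 um

238.522


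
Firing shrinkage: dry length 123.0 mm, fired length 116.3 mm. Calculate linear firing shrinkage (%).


FS = (123.0 - 116.3) / 123.0 * 100 = 5.45%

5.45


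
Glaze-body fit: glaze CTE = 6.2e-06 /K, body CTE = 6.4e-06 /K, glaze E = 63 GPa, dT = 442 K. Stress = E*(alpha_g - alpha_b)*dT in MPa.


Stress = 63*1000*(6.2e-06 - 6.4e-06)*442 = -5.6 MPa

-5.6


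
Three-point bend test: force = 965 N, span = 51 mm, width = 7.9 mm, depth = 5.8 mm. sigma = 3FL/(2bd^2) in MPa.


sigma = 3*965*51/(2*7.9*5.8^2) = 277.8 MPa

277.8


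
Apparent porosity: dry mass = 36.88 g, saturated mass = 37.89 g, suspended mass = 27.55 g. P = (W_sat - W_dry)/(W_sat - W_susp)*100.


P = (37.89 - 36.88) / (37.89 - 27.55) * 100 = 1.01 / 10.34 * 100 = 9.8%

9.8


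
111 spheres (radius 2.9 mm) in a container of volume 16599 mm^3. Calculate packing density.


V_sphere = 4/3*pi*2.9^3 = 102.1604 mm^3
Total V = 111*102.1604 = 11339.8044 mm^3
PD = 11339.8044 / 16599 = 0.683

0.683


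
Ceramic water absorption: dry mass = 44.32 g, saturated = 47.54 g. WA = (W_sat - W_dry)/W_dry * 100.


WA = (47.54 - 44.32) / 44.32 * 100 = 7.27%

7.27


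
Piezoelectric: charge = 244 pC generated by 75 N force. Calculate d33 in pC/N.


d33 = 244 / 75 = 3.3 pC/N

3.3


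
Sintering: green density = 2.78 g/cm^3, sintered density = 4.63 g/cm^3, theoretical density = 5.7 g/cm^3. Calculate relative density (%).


Relative = 4.63 / 5.7 * 100 = 81.2%

81.2


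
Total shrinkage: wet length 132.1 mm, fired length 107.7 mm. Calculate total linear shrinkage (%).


TS = (132.1 - 107.7) / 132.1 * 100 = 18.47%

18.47


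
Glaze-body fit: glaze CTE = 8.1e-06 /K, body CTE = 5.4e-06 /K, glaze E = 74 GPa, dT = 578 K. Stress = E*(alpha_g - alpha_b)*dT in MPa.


Stress = 74*1000*(8.1e-06 - 5.4e-06)*578 = 115.5 MPa

115.5


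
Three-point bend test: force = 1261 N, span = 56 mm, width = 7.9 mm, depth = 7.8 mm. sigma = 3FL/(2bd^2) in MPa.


sigma = 3*1261*56/(2*7.9*7.8^2) = 220.4 MPa

220.4


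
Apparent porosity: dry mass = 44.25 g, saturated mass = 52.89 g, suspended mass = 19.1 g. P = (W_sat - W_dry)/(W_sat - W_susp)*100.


P = (52.89 - 44.25) / (52.89 - 19.1) * 100 = 8.64 / 33.79 * 100 = 25.6%

25.6


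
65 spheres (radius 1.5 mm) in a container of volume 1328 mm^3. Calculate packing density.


V_sphere = 4/3*pi*1.5^3 = 14.1372 mm^3
Total V = 65*14.1372 = 918.918 mm^3
PD = 918.918 / 1328 = 0.692

0.692


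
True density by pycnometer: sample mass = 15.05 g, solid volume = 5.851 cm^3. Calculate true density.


TD = 15.05 / 5.851 = 2.572 g/cm^3

2.572


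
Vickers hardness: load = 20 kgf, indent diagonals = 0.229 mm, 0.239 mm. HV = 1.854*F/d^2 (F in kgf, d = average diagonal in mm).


d_avg = (0.229+0.239)/2 = 0.234 mm
HV = 1.854*20/0.234^2 = 677

677


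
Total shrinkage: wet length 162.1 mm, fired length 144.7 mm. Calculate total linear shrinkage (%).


TS = (162.1 - 144.7) / 162.1 * 100 = 10.73%

10.73


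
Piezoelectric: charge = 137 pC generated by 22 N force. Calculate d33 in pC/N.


d33 = 137 / 22 = 6.2 pC/N

6.2


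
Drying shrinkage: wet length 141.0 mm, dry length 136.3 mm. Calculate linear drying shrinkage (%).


DS = (141.0 - 136.3) / 141.0 * 100 = 3.33%

3.33


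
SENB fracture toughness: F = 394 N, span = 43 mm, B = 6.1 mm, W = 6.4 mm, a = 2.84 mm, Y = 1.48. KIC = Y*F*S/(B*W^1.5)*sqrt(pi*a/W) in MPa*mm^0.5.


KIC = 1.48*394*43/(6.1*6.4^1.5)*sqrt(pi*2.84/6.4) = 299.76

299.76


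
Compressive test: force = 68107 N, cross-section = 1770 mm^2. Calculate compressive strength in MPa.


CS = 68107 / 1770 = 38.5 MPa

38.5


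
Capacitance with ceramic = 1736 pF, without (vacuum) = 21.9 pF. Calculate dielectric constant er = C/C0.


er = 1736 / 21.9 = 79.27

79.27


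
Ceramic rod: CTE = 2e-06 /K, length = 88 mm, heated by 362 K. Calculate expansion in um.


dL = 2e-06 * 88 * 362 * 1000 = 63.712 um

63.712


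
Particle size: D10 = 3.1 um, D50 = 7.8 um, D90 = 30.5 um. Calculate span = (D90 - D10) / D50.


Span = (30.5 - 3.1) / 7.8 = 27.4 / 7.8 = 3.513

3.513


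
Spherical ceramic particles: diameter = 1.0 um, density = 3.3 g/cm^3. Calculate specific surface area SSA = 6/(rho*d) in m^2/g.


SSA = 6 / (3.3 * 1.0) = 1.818 m^2/g

1.818


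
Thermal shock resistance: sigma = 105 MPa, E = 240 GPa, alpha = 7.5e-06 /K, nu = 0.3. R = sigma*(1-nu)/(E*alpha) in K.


R = 105*(1-0.3)/(240*1000*7.5e-06) = 41 K

41


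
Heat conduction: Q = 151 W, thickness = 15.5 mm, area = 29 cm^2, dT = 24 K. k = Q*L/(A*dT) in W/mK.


k = 151*15.5/1000/(29/10000*24) = 33.63 W/mK

33.63


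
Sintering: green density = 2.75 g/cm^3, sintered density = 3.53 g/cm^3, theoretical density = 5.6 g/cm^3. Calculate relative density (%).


Relative = 3.53 / 5.6 * 100 = 63.0%

63.0


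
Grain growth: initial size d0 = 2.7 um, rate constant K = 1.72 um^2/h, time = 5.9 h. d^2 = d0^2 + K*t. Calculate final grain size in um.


d^2 = 2.7^2 + 1.72*5.9 = 17.438
d = sqrt(17.438) = 4.18 um

4.18


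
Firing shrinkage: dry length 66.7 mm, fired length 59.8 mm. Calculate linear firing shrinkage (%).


FS = (66.7 - 59.8) / 66.7 * 100 = 10.34%

10.34


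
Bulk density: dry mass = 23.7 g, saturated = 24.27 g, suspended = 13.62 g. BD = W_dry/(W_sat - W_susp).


BD = 23.7 / (24.27 - 13.62) = 23.7 / 10.65 = 2.225 g/cm^3

2.225


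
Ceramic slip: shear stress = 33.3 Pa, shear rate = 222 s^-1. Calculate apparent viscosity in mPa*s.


eta = tau/gamma * 1000 = 33.3/222 * 1000 = 150.0 mPa*s

150.0


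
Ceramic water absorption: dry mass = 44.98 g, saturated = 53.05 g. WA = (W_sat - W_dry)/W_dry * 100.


WA = (53.05 - 44.98) / 44.98 * 100 = 17.94%

17.94


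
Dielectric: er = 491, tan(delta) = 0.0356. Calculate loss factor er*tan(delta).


Loss = 491 * 0.0356 = 17.48

17.48


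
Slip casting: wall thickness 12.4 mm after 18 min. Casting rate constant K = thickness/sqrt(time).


K = 12.4 / sqrt(18) = 12.4 / 4.2426 = 2.923 mm/min^0.5

2.923


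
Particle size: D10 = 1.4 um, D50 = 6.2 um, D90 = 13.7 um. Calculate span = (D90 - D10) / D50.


Span = (13.7 - 1.4) / 6.2 = 12.3 / 6.2 = 1.984

1.984


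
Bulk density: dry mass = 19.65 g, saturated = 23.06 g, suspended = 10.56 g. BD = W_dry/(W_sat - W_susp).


BD = 19.65 / (23.06 - 10.56) = 19.65 / 12.5 = 1.572 g/cm^3

1.572


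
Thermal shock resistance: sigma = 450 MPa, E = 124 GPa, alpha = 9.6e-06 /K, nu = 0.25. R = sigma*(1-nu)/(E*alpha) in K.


R = 450*(1-0.25)/(124*1000*9.6e-06) = 284 K

284


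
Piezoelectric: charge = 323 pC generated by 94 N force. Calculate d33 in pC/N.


d33 = 323 / 94 = 3.4 pC/N

3.4


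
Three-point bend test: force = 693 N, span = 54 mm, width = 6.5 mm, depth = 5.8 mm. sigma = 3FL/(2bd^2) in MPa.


sigma = 3*693*54/(2*6.5*5.8^2) = 256.7 MPa

256.7


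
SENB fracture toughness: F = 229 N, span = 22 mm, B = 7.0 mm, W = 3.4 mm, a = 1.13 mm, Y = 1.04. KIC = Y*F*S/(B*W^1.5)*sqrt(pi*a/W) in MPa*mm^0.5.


KIC = 1.04*229*22/(7.0*3.4^1.5)*sqrt(pi*1.13/3.4) = 122.0

122.0


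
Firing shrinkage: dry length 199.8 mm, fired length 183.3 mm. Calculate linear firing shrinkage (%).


FS = (199.8 - 183.3) / 199.8 * 100 = 8.26%

8.26


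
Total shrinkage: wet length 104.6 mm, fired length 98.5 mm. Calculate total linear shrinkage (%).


TS = (104.6 - 98.5) / 104.6 * 100 = 5.83%

5.83


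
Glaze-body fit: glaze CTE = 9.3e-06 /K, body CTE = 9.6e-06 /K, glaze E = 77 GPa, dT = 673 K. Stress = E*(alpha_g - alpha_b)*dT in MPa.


Stress = 77*1000*(9.3e-06 - 9.6e-06)*673 = -15.5 MPa

-15.5


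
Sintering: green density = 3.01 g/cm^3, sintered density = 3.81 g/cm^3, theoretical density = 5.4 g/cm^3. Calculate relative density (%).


Relative = 3.81 / 5.4 * 100 = 70.6%

70.6


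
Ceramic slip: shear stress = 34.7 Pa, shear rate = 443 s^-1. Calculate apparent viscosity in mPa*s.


eta = tau/gamma * 1000 = 34.7/443 * 1000 = 78.3 mPa*s

78.3


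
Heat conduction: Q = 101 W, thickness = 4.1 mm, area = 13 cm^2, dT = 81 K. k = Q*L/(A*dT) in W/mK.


k = 101*4.1/1000/(13/10000*81) = 3.93 W/mK

3.93


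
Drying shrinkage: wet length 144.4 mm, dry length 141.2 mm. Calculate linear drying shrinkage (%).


DS = (144.4 - 141.2) / 144.4 * 100 = 2.22%

2.22


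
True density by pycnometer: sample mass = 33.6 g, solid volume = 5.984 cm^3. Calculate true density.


TD = 33.6 / 5.984 = 5.615 g/cm^3

5.615


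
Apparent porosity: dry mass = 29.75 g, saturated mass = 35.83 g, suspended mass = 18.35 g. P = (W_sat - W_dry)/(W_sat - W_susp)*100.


P = (35.83 - 29.75) / (35.83 - 18.35) * 100 = 6.08 / 17.48 * 100 = 34.8%

34.8


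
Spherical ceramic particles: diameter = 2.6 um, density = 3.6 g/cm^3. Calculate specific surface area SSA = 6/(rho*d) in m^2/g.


SSA = 6 / (3.6 * 2.6) = 0.641 m^2/g

0.641


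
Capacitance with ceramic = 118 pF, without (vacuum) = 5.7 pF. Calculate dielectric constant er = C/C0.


er = 118 / 5.7 = 20.7

20.7


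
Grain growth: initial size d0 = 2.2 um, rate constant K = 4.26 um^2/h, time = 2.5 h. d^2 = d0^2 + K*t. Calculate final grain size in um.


d^2 = 2.2^2 + 4.26*2.5 = 15.49
d = sqrt(15.49) = 3.94 um

3.94


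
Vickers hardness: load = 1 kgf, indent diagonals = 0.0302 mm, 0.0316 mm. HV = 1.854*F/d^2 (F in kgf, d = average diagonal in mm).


d_avg = (0.0302+0.0316)/2 = 0.0309 mm
HV = 1.854*1/0.0309^2 = 1942

1942


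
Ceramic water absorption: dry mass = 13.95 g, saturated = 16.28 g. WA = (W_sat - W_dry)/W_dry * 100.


WA = (16.28 - 13.95) / 13.95 * 100 = 16.7%

16.7


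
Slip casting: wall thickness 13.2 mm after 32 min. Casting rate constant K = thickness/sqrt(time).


K = 13.2 / sqrt(32) = 13.2 / 5.6569 = 2.333 mm/min^0.5

2.333


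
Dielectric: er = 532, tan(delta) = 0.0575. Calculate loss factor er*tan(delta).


Loss = 532 * 0.0575 = 30.59

30.59


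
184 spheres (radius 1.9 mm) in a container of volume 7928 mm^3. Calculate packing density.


V_sphere = 4/3*pi*1.9^3 = 28.7309 mm^3
Total V = 184*28.7309 = 5286.4856 mm^3
PD = 5286.4856 / 7928 = 0.667

0.667


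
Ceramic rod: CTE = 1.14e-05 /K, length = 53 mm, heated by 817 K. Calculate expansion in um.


dL = 1.14e-05 * 53 * 817 * 1000 = 493.631 um

493.631


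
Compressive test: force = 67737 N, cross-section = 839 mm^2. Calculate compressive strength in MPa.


CS = 67737 / 839 = 80.7 MPa

80.7


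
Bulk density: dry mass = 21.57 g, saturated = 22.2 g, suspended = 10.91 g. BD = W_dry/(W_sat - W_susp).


BD = 21.57 / (22.2 - 10.91) = 21.57 / 11.29 = 1.911 g/cm^3

1.911


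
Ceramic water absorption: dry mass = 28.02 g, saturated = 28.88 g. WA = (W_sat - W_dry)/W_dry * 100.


WA = (28.88 - 28.02) / 28.02 * 100 = 3.07%

3.07


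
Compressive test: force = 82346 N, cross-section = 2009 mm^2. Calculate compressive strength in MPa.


CS = 82346 / 2009 = 41.0 MPa

41.0


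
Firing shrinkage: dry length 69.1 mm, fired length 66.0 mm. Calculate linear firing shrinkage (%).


FS = (69.1 - 66.0) / 69.1 * 100 = 4.49%

4.49


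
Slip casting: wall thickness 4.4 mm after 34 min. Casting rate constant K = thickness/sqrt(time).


K = 4.4 / sqrt(34) = 4.4 / 5.831 = 0.755 mm/min^0.5

0.755


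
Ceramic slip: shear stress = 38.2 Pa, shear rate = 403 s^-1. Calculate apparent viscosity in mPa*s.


eta = tau/gamma * 1000 = 38.2/403 * 1000 = 94.8 mPa*s

94.8


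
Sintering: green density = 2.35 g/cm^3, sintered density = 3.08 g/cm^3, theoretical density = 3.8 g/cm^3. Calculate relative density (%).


Relative = 3.08 / 3.8 * 100 = 81.1%

81.1


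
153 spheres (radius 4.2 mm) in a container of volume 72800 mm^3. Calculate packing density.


V_sphere = 4/3*pi*4.2^3 = 310.3391 mm^3
Total V = 153*310.3391 = 47481.8823 mm^3
PD = 47481.8823 / 72800 = 0.652

0.652


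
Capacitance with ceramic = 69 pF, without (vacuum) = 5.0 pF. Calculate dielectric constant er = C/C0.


er = 69 / 5.0 = 13.8

13.8


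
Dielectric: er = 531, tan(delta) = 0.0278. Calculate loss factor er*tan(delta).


Loss = 531 * 0.0278 = 14.762

14.762


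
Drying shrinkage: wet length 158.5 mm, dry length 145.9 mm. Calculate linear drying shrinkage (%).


DS = (158.5 - 145.9) / 158.5 * 100 = 7.95%

7.95


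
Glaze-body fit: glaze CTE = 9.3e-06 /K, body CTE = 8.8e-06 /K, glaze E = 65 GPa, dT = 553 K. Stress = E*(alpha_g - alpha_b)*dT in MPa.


Stress = 65*1000*(9.3e-06 - 8.8e-06)*553 = 18.0 MPa

18.0


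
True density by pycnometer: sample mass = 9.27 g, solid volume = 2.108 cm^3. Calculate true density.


TD = 9.27 / 2.108 = 4.398 g/cm^3

4.398


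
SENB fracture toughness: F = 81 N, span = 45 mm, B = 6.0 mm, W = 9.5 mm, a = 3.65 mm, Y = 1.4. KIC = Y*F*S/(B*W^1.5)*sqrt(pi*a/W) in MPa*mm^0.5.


KIC = 1.4*81*45/(6.0*9.5^1.5)*sqrt(pi*3.65/9.5) = 31.91

31.91


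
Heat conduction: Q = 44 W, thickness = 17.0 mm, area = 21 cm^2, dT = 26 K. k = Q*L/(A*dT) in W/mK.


k = 44*17.0/1000/(21/10000*26) = 13.7 W/mK

13.7


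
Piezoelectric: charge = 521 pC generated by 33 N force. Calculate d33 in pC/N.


d33 = 521 / 33 = 15.8 pC/N

15.8


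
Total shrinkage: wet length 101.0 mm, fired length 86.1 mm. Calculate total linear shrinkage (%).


TS = (101.0 - 86.1) / 101.0 * 100 = 14.75%

14.75


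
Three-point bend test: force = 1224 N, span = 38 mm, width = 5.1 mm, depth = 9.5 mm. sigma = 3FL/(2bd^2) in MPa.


sigma = 3*1224*38/(2*5.1*9.5^2) = 151.6 MPa

151.6


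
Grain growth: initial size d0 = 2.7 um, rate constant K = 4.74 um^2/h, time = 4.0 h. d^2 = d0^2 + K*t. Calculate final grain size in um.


d^2 = 2.7^2 + 4.74*4.0 = 26.25
d = sqrt(26.25) = 5.12 um

5.12


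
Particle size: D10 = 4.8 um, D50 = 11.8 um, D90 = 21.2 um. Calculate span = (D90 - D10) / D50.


Span = (21.2 - 4.8) / 11.8 = 16.4 / 11.8 = 1.39

1.39


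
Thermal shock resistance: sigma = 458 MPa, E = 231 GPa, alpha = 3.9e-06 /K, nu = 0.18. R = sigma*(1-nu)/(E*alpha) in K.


R = 458*(1-0.18)/(231*1000*3.9e-06) = 417 K

417


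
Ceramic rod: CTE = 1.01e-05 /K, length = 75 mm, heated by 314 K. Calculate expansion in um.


dL = 1.01e-05 * 75 * 314 * 1000 = 237.855 um

237.855


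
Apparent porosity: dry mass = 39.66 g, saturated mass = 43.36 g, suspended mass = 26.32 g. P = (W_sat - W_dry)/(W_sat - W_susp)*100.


P = (43.36 - 39.66) / (43.36 - 26.32) * 100 = 3.7 / 17.04 * 100 = 21.7%

21.7


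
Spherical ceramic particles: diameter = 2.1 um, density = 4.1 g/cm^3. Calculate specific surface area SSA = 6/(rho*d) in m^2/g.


SSA = 6 / (4.1 * 2.1) = 0.697 m^2/g

0.697
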